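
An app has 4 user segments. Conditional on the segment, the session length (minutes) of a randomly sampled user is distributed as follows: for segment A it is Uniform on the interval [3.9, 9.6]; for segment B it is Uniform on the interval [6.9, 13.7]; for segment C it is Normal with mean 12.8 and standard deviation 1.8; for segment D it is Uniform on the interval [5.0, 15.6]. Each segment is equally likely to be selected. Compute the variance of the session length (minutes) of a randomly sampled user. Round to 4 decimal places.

Per component, A: μ=6.75, E[X²]=48.27; B: μ=10.3, E[X²]=109.943; C: μ=12.8, E[X²]=167.08; D: μ=10.3, E[X²]=115.453.
E[X] = 0.25·6.75 + 0.25·10.3 + 0.25·12.8 + 0.25·10.3 = 10.0375.
E[X²] = 0.25·48.27 + 0.25·109.943 + 0.25·167.08 + 0.25·115.453 = 110.187.
Var(X) = E[X²] − (E[X])² = 110.187 − 100.751 = 9.43526.

9.4353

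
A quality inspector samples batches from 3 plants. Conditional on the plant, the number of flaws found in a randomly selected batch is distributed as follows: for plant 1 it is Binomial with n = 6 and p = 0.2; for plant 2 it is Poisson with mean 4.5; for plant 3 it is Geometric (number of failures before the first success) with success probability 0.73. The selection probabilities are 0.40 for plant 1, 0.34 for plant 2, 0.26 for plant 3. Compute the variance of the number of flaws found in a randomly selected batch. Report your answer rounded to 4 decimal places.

5.1064

Per component, 1: μ=1.2, E[X²]=2.4; 2: μ=4.5, E[X²]=24.75; 3: μ=0.369863, E[X²]=0.64346.
E[X] = 0.4·1.2 + 0.34·4.5 + 0.26·0.369863 = 2.10616.
E[X²] = 0.4·2.4 + 0.34·24.75 + 0.26·0.64346 = 9.5423.
Var(X) = E[X²] − (E[X])² = 9.5423 − 4.43593 = 5.10637.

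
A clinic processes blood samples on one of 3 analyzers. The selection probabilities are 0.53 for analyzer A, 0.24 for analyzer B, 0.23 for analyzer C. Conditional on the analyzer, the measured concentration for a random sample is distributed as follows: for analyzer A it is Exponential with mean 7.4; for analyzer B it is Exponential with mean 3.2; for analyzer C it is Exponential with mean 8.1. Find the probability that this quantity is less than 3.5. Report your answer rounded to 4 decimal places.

0.4400

Conditional on each analyzer, P(X < 3.5): A: 0.376853; B: 0.665042; C: 0.350855.
By total probability, P(X < 3.5) = 0.53·0.376853 + 0.24·0.665042 + 0.23·0.350855 = 0.440039.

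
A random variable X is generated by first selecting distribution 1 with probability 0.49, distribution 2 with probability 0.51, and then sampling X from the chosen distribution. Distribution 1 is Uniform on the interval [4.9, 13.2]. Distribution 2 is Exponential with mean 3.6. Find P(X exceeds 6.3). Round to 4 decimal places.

Conditional on each component, P(X > 6.3): 1: 0.831325; 2: 0.173774.
By total probability, P(X > 6.3) = 0.49·0.831325 + 0.51·0.173774 = 0.495974.

0.4960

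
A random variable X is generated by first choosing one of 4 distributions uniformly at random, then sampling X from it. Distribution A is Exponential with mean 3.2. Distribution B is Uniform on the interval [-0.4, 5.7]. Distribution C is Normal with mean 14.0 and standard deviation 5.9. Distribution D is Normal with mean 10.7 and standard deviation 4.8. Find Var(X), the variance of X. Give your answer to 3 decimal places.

Per component, A: μ=3.2, E[X²]=20.48; B: μ=2.65, E[X²]=10.1233; C: μ=14, E[X²]=230.81; D: μ=10.7, E[X²]=137.53.
E[X] = 0.25·3.2 + 0.25·2.65 + 0.25·14 + 0.25·10.7 = 7.6375.
E[X²] = 0.25·20.48 + 0.25·10.1233 + 0.25·230.81 + 0.25·137.53 = 99.7358.
Var(X) = E[X²] − (E[X])² = 99.7358 − 58.3314 = 41.4044.

41.404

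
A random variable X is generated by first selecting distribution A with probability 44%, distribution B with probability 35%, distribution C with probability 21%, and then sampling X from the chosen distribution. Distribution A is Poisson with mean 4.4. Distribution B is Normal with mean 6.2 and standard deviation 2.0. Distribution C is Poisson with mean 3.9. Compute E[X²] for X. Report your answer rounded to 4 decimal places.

29.3215

For each component E[X²] = Var + (mean)², giving A: 23.76; B: 42.44; C: 19.11.
Overall E[X²] = 0.44·23.76 + 0.35·42.44 + 0.21·19.11 = 29.3215.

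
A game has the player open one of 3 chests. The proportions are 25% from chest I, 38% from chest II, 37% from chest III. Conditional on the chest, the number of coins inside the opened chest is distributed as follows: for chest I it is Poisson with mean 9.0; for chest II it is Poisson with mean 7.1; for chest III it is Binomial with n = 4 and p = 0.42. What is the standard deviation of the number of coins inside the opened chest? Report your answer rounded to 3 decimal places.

Per component, I: μ=9, E[X²]=90; II: μ=7.1, E[X²]=57.51; III: μ=1.68, E[X²]=3.7968.
E[X] = 0.25·9 + 0.38·7.1 + 0.37·1.68 = 5.5696.
E[X²] = 0.25·90 + 0.38·57.51 + 0.37·3.7968 = 45.7586.
Var(X) = E[X²] − (E[X])² = 45.7586 − 31.0204 = 14.7382.
SD(X) = √14.7382 = 3.83903.

3.839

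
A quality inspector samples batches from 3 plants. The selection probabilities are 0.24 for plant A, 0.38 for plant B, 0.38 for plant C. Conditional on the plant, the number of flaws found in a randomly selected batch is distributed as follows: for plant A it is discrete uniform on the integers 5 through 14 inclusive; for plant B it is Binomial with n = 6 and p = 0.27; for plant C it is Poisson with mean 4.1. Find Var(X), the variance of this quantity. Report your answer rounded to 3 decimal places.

13.198

Per component, A: μ=9.5, E[X²]=98.5; B: μ=1.62, E[X²]=3.807; C: μ=4.1, E[X²]=20.91.
E[X] = 0.24·9.5 + 0.38·1.62 + 0.38·4.1 = 4.4536.
E[X²] = 0.24·98.5 + 0.38·3.807 + 0.38·20.91 = 33.0325.
Var(X) = E[X²] − (E[X])² = 33.0325 − 19.8346 = 13.1979.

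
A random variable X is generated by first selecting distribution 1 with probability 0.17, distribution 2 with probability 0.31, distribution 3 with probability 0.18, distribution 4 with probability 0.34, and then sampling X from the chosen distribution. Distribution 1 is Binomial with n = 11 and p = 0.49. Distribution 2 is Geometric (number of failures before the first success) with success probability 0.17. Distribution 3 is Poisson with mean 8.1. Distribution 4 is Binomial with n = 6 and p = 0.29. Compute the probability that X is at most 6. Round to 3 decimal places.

0.747

Conditional on each component, P(X ≤ 6): 1: 0.747685; 2: 0.728639; 3: 0.301314; 4: 1.
By total probability, P(X ≤ 6) = 0.17·0.747685 + 0.31·0.728639 + 0.18·0.301314 + 0.34·1 = 0.747221.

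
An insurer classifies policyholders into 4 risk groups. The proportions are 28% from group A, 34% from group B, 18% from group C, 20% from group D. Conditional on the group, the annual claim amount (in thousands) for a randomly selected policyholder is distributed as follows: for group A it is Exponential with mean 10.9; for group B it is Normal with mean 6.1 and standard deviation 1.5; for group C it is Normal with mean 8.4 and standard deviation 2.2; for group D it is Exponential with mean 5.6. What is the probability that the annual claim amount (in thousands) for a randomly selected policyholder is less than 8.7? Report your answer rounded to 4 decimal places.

0.7373

Conditional on each group, P(X < 8.7): A: 0.549846; B: 0.958482; C: 0.554233; D: 0.788509.
By total probability, P(X < 8.7) = 0.28·0.549846 + 0.34·0.958482 + 0.18·0.554233 + 0.2·0.788509 = 0.737304.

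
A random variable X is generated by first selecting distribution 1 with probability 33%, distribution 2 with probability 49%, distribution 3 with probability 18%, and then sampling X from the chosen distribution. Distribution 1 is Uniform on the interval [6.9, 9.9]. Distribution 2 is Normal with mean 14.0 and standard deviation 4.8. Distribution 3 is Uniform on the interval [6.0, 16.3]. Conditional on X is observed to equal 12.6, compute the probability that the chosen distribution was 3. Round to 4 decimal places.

0.3093

Likelihoods f(12.6 | ·): 1: 0; 2: 0.0796519; 3: 0.0970874.
Posterior ∝ prior × likelihood. Numerator for 3: 0.18·0.0970874 = 0.0174757.
Normalizing constant: 0.33·0 + 0.49·0.0796519 + 0.18·0.0970874 = 0.0565052.
P(3 | observation) = 0.0174757 / 0.0565052 = 0.309277.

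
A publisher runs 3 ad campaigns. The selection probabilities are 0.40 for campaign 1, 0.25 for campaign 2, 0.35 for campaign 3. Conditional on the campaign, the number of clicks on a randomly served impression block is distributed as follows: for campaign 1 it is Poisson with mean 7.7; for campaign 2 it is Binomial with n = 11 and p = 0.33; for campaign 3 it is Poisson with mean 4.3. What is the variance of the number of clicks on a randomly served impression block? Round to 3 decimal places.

Per component, 1: μ=7.7, E[X²]=66.99; 2: μ=3.63, E[X²]=15.609; 3: μ=4.3, E[X²]=22.79.
E[X] = 0.4·7.7 + 0.25·3.63 + 0.35·4.3 = 5.4925.
E[X²] = 0.4·66.99 + 0.25·15.609 + 0.35·22.79 = 38.6748.
Var(X) = E[X²] − (E[X])² = 38.6748 − 30.1676 = 8.50719.

8.507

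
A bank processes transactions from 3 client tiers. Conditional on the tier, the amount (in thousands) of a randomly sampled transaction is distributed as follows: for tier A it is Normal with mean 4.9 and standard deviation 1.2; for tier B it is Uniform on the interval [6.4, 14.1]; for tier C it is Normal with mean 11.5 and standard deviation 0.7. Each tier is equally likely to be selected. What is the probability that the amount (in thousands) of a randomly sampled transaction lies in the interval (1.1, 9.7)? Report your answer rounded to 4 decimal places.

0.4776

Conditional on each tier, P(1.1 < X < 9.7): A: 0.999197; B: 0.428571; C: 0.005064.
By total probability, P(1.1 < X < 9.7) = 0.333333·0.999197 + 0.333333·0.428571 + 0.333333·0.005064 = 0.477611.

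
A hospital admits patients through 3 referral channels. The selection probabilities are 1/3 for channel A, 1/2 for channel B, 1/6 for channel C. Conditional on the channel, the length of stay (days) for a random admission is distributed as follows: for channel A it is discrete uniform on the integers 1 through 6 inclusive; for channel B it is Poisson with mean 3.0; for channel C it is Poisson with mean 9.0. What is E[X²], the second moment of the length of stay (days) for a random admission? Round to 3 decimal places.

For each component E[X²] = Var + (mean)², giving A: 15.1667; B: 12; C: 90.
Overall E[X²] = 0.333333·15.1667 + 0.5·12 + 0.166667·90 = 26.0556.

26.056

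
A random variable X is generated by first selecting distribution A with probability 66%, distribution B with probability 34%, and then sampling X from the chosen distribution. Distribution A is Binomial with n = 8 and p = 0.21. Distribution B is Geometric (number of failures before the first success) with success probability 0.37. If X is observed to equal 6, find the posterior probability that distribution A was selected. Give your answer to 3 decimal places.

0.112

Likelihoods P(X=6 | ·): A: 0.00149875; B: 0.0231337.
Posterior ∝ prior × likelihood. Numerator for A: 0.66·0.00149875 = 0.000989172.
Normalizing constant: 0.66·0.00149875 + 0.34·0.0231337 = 0.00885463.
P(A | observation) = 0.000989172 / 0.00885463 = 0.111712.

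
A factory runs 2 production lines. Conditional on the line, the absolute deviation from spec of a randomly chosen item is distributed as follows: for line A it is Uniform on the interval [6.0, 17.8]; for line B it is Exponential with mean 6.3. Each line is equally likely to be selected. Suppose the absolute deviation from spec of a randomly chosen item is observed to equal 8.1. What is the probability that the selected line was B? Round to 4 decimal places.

0.3412

Likelihoods f(8.1 | ·): A: 0.0847458; B: 0.0438814.
Posterior ∝ prior × likelihood. Numerator for B: 0.5·0.0438814 = 0.0219407.
Normalizing constant: 0.5·0.0847458 + 0.5·0.0438814 = 0.0643136.
P(B | observation) = 0.0219407 / 0.0643136 = 0.341152.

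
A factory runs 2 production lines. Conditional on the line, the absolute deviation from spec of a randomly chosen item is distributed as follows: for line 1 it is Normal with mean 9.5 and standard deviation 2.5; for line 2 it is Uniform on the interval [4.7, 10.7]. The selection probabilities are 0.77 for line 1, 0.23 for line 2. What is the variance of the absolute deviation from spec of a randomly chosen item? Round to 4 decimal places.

Per component, 1: μ=9.5, E[X²]=96.5; 2: μ=7.7, E[X²]=62.29.
E[X] = 0.77·9.5 + 0.23·7.7 = 9.086.
E[X²] = 0.77·96.5 + 0.23·62.29 = 88.6317.
Var(X) = E[X²] − (E[X])² = 88.6317 − 82.5554 = 6.0763.

6.0763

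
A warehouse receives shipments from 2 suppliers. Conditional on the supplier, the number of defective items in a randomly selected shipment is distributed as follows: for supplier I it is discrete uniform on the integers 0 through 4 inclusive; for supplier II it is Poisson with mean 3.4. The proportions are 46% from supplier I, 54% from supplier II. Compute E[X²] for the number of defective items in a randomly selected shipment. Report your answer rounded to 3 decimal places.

For each component E[X²] = Var + (mean)², giving I: 6; II: 14.96.
Overall E[X²] = 0.46·6 + 0.54·14.96 = 10.8384.

10.838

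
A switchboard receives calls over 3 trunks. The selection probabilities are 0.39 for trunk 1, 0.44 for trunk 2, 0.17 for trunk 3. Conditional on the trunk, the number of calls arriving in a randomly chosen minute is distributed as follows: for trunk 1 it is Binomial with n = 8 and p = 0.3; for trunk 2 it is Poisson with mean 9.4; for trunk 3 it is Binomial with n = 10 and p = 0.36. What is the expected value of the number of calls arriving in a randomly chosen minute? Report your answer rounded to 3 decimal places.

Component means — 1: 2.4; 2: 9.4; 3: 3.6.
E[X] = 0.39·2.4 + 0.44·9.4 + 0.17·3.6 = 5.684.

5.684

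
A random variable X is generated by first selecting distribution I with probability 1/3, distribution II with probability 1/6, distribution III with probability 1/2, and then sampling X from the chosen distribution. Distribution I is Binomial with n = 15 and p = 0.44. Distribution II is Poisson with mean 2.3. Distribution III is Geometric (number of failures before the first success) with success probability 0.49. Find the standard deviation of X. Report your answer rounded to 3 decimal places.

2.998

Per component, I: μ=6.6, E[X²]=47.256; II: μ=2.3, E[X²]=7.59; III: μ=1.04082, E[X²]=3.20741.
E[X] = 0.333333·6.6 + 0.166667·2.3 + 0.5·1.04082 = 3.10374.
E[X²] = 0.333333·47.256 + 0.166667·7.59 + 0.5·3.20741 = 18.6207.
Var(X) = E[X²] − (E[X])² = 18.6207 − 9.63321 = 8.9875.
SD(X) = √8.9875 = 2.99792.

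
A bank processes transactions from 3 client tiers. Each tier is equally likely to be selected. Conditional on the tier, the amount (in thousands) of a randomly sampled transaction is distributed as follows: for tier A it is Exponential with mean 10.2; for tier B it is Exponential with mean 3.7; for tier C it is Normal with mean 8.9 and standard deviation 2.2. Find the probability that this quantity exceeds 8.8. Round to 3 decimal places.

Conditional on each tier, P(X > 8.8): A: 0.422002; B: 0.0927008; C: 0.518127.
By total probability, P(X > 8.8) = 0.333333·0.422002 + 0.333333·0.0927008 + 0.333333·0.518127 = 0.344277.

0.344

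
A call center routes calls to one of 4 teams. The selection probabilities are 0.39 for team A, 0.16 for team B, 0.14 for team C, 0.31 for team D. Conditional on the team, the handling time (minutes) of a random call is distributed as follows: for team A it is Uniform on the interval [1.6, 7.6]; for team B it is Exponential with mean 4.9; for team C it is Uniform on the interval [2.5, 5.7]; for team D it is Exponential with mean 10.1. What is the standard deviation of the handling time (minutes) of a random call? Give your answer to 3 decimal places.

6.584

Per component, A: μ=4.6, E[X²]=24.16; B: μ=4.9, E[X²]=48.02; C: μ=4.1, E[X²]=17.6633; D: μ=10.1, E[X²]=204.02.
E[X] = 0.39·4.6 + 0.16·4.9 + 0.14·4.1 + 0.31·10.1 = 6.283.
E[X²] = 0.39·24.16 + 0.16·48.02 + 0.14·17.6633 + 0.31·204.02 = 82.8247.
Var(X) = E[X²] − (E[X])² = 82.8247 − 39.4761 = 43.3486.
SD(X) = √43.3486 = 6.58396.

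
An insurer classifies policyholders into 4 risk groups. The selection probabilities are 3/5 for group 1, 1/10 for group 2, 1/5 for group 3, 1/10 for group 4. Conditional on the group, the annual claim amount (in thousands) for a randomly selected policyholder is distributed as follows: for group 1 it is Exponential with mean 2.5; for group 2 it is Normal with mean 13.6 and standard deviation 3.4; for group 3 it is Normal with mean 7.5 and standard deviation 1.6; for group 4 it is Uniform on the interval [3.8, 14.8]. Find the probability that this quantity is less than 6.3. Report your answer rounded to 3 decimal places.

0.621

Conditional on each group, P(X < 6.3): 1: 0.91954; 2: 0.0158943; 3: 0.226627; 4: 0.227273.
By total probability, P(X < 6.3) = 0.6·0.91954 + 0.1·0.0158943 + 0.2·0.226627 + 0.1·0.227273 = 0.621366.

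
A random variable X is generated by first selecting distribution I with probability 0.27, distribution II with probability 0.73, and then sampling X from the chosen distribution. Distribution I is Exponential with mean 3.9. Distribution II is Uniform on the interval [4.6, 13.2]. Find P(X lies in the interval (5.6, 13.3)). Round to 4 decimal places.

Conditional on each component, P(5.6 < X < 13.3): I: 0.204869; II: 0.883721.
By total probability, P(5.6 < X < 13.3) = 0.27·0.204869 + 0.73·0.883721 = 0.700431.

0.7004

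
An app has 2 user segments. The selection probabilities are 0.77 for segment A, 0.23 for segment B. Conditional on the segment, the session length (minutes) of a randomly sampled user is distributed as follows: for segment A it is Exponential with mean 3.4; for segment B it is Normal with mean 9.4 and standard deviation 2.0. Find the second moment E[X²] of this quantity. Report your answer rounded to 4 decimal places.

39.0452

For each component E[X²] = Var + (mean)², giving A: 23.12; B: 92.36.
Overall E[X²] = 0.77·23.12 + 0.23·92.36 = 39.0452.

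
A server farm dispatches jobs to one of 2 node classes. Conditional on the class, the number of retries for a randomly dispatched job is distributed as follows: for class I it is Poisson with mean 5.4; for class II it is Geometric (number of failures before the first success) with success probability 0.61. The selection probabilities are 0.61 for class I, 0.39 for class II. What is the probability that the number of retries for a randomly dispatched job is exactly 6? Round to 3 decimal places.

Conditional on each class, P(X = 6): I: 0.155539; II: 0.00214643.
By total probability, P(X = 6) = 0.61·0.155539 + 0.39·0.00214643 = 0.095716.

0.096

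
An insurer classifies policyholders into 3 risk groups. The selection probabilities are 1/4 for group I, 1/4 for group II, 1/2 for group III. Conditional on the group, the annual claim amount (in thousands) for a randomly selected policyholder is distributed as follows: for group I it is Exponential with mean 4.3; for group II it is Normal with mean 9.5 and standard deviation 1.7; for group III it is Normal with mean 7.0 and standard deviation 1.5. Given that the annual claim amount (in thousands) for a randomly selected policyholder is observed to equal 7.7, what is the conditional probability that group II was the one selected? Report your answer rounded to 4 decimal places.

Likelihoods f(7.7 | ·): I: 0.0388009; II: 0.133973; III: 0.238522.
Posterior ∝ prior × likelihood. Numerator for II: 0.25·0.133973 = 0.0334931.
Normalizing constant: 0.25·0.0388009 + 0.25·0.133973 + 0.5·0.238522 = 0.162454.
P(II | observation) = 0.0334931 / 0.162454 = 0.206169.

0.2062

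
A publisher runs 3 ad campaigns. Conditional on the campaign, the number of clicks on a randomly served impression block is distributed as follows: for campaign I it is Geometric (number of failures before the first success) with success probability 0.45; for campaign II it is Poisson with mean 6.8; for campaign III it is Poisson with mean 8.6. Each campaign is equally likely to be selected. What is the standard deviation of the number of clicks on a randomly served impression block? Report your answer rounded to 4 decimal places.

Per component, I: μ=1.22222, E[X²]=4.20988; II: μ=6.8, E[X²]=53.04; III: μ=8.6, E[X²]=82.56.
E[X] = 0.333333·1.22222 + 0.333333·6.8 + 0.333333·8.6 = 5.54074.
E[X²] = 0.333333·4.20988 + 0.333333·53.04 + 0.333333·82.56 = 46.6033.
Var(X) = E[X²] − (E[X])² = 46.6033 − 30.6998 = 15.9035.
SD(X) = √15.9035 = 3.98792.

3.9879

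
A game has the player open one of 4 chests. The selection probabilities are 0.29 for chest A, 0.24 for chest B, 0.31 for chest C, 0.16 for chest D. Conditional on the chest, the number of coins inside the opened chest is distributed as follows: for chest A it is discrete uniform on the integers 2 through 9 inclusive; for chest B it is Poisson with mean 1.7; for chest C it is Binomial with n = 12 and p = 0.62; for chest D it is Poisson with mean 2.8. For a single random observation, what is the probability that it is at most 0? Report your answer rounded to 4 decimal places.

0.0536

Conditional on each chest, P(X ≤ 0): A: 0; B: 0.182684; C: 9.06574e-06; D: 0.0608101.
By total probability, P(X ≤ 0) = 0.29·0 + 0.24·0.182684 + 0.31·9.06574e-06 + 0.16·0.0608101 = 0.0535765.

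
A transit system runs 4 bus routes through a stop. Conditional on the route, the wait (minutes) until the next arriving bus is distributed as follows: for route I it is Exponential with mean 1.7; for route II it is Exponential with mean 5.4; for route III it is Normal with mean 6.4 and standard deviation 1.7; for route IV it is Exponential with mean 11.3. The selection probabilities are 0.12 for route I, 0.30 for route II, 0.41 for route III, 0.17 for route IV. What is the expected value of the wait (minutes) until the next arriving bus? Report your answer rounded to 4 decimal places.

Component means — I: 1.7; II: 5.4; III: 6.4; IV: 11.3.
E[X] = 0.12·1.7 + 0.3·5.4 + 0.41·6.4 + 0.17·11.3 = 6.369.

6.3690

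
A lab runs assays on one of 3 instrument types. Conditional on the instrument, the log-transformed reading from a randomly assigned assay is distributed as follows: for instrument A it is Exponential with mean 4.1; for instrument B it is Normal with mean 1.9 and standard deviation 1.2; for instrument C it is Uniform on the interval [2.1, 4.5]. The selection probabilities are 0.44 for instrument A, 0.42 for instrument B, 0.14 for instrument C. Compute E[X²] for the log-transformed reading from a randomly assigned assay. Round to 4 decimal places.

For each component E[X²] = Var + (mean)², giving A: 33.62; B: 5.05; C: 11.37.
Overall E[X²] = 0.44·33.62 + 0.42·5.05 + 0.14·11.37 = 18.5056.

18.5056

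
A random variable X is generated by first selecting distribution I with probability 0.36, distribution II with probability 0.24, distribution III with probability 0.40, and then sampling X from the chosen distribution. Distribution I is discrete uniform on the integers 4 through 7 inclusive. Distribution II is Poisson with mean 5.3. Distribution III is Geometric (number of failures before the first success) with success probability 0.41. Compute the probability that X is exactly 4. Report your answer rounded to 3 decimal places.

0.149

Conditional on each component, P(X = 4): I: 0.25; II: 0.164109; III: 0.0496812.
By total probability, P(X = 4) = 0.36·0.25 + 0.24·0.164109 + 0.4·0.0496812 = 0.149259.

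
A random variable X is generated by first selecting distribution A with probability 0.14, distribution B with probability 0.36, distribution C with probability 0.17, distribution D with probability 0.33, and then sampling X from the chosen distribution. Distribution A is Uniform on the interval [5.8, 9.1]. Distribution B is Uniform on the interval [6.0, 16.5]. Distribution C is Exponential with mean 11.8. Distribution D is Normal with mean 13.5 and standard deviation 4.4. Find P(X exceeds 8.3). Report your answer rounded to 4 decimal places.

0.6901

Conditional on each component, P(X > 8.3): A: 0.242424; B: 0.780952; C: 0.494905; D: 0.881361.
By total probability, P(X > 8.3) = 0.14·0.242424 + 0.36·0.780952 + 0.17·0.494905 + 0.33·0.881361 = 0.690065.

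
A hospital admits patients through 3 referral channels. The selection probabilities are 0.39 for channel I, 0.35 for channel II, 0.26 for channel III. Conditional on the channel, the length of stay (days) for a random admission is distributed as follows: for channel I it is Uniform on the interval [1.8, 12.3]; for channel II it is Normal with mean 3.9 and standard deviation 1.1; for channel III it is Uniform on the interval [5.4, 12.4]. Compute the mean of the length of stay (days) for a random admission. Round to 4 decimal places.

6.4285

Component means — I: 7.05; II: 3.9; III: 8.9.
E[X] = 0.39·7.05 + 0.35·3.9 + 0.26·8.9 = 6.4285.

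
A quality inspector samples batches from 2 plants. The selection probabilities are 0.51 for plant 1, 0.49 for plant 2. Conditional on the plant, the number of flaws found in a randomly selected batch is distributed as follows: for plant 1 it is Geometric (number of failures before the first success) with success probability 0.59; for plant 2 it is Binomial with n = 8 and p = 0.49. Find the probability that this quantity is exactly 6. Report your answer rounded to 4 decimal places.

Conditional on each plant, P(X = 6): 1: 0.00280256; 2: 0.100803.
By total probability, P(X = 6) = 0.51·0.00280256 + 0.49·0.100803 = 0.0508229.

0.0508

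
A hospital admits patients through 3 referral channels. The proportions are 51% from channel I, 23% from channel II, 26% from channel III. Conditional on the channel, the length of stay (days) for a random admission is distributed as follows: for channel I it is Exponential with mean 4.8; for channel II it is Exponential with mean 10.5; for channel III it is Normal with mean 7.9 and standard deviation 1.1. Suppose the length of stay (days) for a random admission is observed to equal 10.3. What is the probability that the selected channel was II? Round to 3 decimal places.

Likelihoods f(10.3 | ·): I: 0.0243689; II: 0.0357099; III: 0.0335602.
Posterior ∝ prior × likelihood. Numerator for II: 0.23·0.0357099 = 0.00821327.
Normalizing constant: 0.51·0.0243689 + 0.23·0.0357099 + 0.26·0.0335602 = 0.029367.
P(II | observation) = 0.00821327 / 0.029367 = 0.279677.

0.280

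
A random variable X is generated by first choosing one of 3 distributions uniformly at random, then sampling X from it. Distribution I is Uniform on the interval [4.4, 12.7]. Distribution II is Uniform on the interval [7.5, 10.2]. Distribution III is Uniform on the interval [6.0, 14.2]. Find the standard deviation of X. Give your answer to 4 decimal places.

Per component, I: μ=8.55, E[X²]=78.8433; II: μ=8.85, E[X²]=78.93; III: μ=10.1, E[X²]=107.613.
E[X] = 0.333333·8.55 + 0.333333·8.85 + 0.333333·10.1 = 9.16667.
E[X²] = 0.333333·78.8433 + 0.333333·78.93 + 0.333333·107.613 = 88.4622.
Var(X) = E[X²] − (E[X])² = 88.4622 − 84.0278 = 4.43444.
SD(X) = √4.43444 = 2.10581.

2.1058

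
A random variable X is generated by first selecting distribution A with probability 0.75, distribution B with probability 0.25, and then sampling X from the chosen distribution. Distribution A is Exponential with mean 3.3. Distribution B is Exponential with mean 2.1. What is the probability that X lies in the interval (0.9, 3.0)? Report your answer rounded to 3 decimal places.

Conditional on each component, P(0.9 < X < 3.0): A: 0.35841; B: 0.411788.
By total probability, P(0.9 < X < 3.0) = 0.75·0.35841 + 0.25·0.411788 = 0.371755.

0.372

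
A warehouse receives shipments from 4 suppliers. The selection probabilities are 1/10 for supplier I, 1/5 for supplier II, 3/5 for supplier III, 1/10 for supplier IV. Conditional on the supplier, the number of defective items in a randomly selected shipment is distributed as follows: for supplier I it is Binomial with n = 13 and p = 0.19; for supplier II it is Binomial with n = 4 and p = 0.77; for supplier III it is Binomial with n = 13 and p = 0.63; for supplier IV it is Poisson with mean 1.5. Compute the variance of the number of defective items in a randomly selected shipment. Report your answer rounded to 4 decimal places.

10.1586

Per component, I: μ=2.47, E[X²]=8.1016; II: μ=3.08, E[X²]=10.1948; III: μ=8.19, E[X²]=70.1064; IV: μ=1.5, E[X²]=3.75.
E[X] = 0.1·2.47 + 0.2·3.08 + 0.6·8.19 + 0.1·1.5 = 5.927.
E[X²] = 0.1·8.1016 + 0.2·10.1948 + 0.6·70.1064 + 0.1·3.75 = 45.288.
Var(X) = E[X²] − (E[X])² = 45.288 − 35.1293 = 10.1586.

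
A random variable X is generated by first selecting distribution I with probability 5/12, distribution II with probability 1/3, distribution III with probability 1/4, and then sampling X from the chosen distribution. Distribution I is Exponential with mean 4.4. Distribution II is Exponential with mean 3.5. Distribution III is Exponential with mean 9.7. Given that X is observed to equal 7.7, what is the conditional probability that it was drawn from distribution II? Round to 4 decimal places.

Likelihoods f(7.7 | ·): I: 0.0394941; II: 0.031658; III: 0.04661.
Posterior ∝ prior × likelihood. Numerator for II: 0.333333·0.031658 = 0.0105527.
Normalizing constant: 0.416667·0.0394941 + 0.333333·0.031658 + 0.25·0.04661 = 0.038661.
P(II | observation) = 0.0105527 / 0.038661 = 0.272954.

0.2730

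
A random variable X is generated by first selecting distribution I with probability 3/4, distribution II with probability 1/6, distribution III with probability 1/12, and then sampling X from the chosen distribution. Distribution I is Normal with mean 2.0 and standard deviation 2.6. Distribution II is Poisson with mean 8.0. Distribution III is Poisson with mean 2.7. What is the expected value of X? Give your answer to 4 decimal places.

Component means — I: 2; II: 8; III: 2.7.
E[X] = 0.75·2 + 0.166667·8 + 0.0833333·2.7 = 3.05833.

3.0583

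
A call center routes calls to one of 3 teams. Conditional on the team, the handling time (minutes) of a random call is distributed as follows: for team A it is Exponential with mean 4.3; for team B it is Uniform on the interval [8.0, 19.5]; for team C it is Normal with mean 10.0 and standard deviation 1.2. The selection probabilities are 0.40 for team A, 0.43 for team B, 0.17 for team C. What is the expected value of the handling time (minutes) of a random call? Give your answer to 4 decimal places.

Component means — A: 4.3; B: 13.75; C: 10.
E[X] = 0.4·4.3 + 0.43·13.75 + 0.17·10 = 9.3325.

9.3325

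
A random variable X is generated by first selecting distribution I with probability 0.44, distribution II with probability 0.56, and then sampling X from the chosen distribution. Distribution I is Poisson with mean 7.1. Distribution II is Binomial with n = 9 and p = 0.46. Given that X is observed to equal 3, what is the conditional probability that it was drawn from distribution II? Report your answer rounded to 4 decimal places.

0.8398

Likelihoods P(X=3 | ·): I: 0.049219; II: 0.202729.
Posterior ∝ prior × likelihood. Numerator for II: 0.56·0.202729 = 0.113528.
Normalizing constant: 0.44·0.049219 + 0.56·0.202729 = 0.135184.
P(II | observation) = 0.113528 / 0.135184 = 0.839801.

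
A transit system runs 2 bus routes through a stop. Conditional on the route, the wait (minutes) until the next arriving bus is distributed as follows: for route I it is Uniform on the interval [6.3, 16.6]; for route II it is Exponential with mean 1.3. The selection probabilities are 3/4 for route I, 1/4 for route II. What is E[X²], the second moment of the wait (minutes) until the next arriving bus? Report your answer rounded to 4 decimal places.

For each component E[X²] = Var + (mean)², giving I: 139.943; II: 3.38.
Overall E[X²] = 0.75·139.943 + 0.25·3.38 = 105.803.

105.8025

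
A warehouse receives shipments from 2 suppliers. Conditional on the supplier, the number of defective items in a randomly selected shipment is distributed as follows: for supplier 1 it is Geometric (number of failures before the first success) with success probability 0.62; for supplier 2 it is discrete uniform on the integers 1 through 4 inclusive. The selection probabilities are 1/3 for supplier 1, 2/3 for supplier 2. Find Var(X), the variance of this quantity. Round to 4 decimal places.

Per component, 1: μ=0.612903, E[X²]=1.3642; 2: μ=2.5, E[X²]=7.5.
E[X] = 0.333333·0.612903 + 0.666667·2.5 = 1.87097.
E[X²] = 0.333333·1.3642 + 0.666667·7.5 = 5.45473.
Var(X) = E[X²] − (E[X])² = 5.45473 − 3.50052 = 1.95421.

1.9542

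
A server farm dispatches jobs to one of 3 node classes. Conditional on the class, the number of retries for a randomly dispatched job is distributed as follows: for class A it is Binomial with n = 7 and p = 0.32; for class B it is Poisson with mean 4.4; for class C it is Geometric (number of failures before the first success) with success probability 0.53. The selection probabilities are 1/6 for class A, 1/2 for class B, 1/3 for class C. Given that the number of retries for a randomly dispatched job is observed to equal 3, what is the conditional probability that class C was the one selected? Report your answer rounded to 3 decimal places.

Likelihoods P(X=3 | ·): A: 0.245219; B: 0.174305; C: 0.0550262.
Posterior ∝ prior × likelihood. Numerator for C: 0.333333·0.0550262 = 0.0183421.
Normalizing constant: 0.166667·0.245219 + 0.5·0.174305 + 0.333333·0.0550262 = 0.146365.
P(C | observation) = 0.0183421 / 0.146365 = 0.125318.

0.125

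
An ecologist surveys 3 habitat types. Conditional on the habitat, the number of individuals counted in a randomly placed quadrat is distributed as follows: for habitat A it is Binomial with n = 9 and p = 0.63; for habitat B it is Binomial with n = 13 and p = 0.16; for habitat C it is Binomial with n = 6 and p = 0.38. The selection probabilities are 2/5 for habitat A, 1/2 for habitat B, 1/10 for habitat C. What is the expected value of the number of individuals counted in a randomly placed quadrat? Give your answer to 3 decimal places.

3.536

Component means — A: 5.67; B: 2.08; C: 2.28.
E[X] = 0.4·5.67 + 0.5·2.08 + 0.1·2.28 = 3.536.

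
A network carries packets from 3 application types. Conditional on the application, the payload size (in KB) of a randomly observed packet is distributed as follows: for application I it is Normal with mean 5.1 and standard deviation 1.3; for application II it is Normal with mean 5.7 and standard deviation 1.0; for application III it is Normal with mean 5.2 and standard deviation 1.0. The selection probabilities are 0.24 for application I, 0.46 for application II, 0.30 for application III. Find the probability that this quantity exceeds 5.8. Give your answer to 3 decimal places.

Conditional on each application, P(X > 5.8): I: 0.295129; II: 0.460172; III: 0.274253.
By total probability, P(X > 5.8) = 0.24·0.295129 + 0.46·0.460172 + 0.3·0.274253 = 0.364786.

0.365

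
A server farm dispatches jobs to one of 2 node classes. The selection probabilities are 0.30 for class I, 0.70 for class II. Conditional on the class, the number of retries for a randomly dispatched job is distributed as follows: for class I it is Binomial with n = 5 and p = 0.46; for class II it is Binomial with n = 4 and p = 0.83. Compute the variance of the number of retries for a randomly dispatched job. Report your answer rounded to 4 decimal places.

0.9862

Per component, I: μ=2.3, E[X²]=6.532; II: μ=3.32, E[X²]=11.5868.
E[X] = 0.3·2.3 + 0.7·3.32 = 3.014.
E[X²] = 0.3·6.532 + 0.7·11.5868 = 10.0704.
Var(X) = E[X²] − (E[X])² = 10.0704 − 9.0842 = 0.986164.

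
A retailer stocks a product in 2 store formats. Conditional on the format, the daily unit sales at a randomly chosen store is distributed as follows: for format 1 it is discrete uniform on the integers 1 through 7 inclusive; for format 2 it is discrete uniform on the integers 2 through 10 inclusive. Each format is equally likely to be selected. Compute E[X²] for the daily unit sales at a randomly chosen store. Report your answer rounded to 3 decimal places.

For each component E[X²] = Var + (mean)², giving 1: 20; 2: 42.6667.
Overall E[X²] = 0.5·20 + 0.5·42.6667 = 31.3333.

31.333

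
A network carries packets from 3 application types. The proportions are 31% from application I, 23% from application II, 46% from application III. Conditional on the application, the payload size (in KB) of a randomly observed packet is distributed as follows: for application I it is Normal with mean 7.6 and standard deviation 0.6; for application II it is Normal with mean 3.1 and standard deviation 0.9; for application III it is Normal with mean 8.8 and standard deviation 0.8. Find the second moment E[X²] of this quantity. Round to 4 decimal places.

For each component E[X²] = Var + (mean)², giving I: 58.12; II: 10.42; III: 78.08.
Overall E[X²] = 0.31·58.12 + 0.23·10.42 + 0.46·78.08 = 56.3306.

56.3306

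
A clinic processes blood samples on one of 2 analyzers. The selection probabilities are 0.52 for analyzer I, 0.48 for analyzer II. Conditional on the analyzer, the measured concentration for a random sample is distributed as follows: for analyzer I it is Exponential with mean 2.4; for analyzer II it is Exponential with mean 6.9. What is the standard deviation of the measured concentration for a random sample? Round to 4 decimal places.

5.5590

Per component, I: μ=2.4, E[X²]=11.52; II: μ=6.9, E[X²]=95.22.
E[X] = 0.52·2.4 + 0.48·6.9 = 4.56.
E[X²] = 0.52·11.52 + 0.48·95.22 = 51.696.
Var(X) = E[X²] − (E[X])² = 51.696 − 20.7936 = 30.9024.
SD(X) = √30.9024 = 5.55899.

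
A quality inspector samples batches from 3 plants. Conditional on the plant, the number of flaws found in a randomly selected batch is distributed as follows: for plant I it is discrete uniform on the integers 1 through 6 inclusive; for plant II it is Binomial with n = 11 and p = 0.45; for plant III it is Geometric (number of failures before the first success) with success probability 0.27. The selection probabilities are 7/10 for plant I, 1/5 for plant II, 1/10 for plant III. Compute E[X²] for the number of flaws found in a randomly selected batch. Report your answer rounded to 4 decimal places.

For each component E[X²] = Var + (mean)², giving I: 15.1667; II: 27.225; III: 17.3237.
Overall E[X²] = 0.7·15.1667 + 0.2·27.225 + 0.1·17.3237 = 17.794.

17.7940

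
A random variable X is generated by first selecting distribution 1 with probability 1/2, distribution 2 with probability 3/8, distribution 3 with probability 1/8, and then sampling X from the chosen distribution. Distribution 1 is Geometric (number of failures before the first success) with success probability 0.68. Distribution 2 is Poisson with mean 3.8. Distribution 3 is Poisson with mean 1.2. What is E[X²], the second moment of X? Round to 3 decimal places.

7.627

For each component E[X²] = Var + (mean)², giving 1: 0.913495; 2: 18.24; 3: 2.64.
Overall E[X²] = 0.5·0.913495 + 0.375·18.24 + 0.125·2.64 = 7.62675.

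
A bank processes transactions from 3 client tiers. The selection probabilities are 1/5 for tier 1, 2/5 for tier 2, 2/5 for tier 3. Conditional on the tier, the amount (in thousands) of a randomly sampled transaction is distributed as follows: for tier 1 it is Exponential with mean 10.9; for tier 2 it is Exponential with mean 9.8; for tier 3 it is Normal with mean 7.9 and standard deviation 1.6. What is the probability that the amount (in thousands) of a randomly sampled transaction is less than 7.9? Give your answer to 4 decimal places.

Conditional on each tier, P(X < 7.9): 1: 0.515564; 2: 0.553414; 3: 0.5.
By total probability, P(X < 7.9) = 0.2·0.515564 + 0.4·0.553414 + 0.4·0.5 = 0.524478.

0.5245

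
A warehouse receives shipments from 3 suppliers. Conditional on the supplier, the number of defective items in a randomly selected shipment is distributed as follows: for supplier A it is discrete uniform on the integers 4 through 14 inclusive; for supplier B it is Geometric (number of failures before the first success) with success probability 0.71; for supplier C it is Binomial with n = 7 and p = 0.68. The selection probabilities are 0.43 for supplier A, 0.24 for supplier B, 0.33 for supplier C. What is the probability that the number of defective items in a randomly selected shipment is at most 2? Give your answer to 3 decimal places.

Conditional on each supplier, P(X ≤ 2): A: 0; B: 0.975611; C: 0.0380373.
By total probability, P(X ≤ 2) = 0.43·0 + 0.24·0.975611 + 0.33·0.0380373 = 0.246699.

0.247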